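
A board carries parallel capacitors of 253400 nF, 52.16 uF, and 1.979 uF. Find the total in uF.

In uF:
  253400 nF = 253400 × 10⁻³ uF = 253.4
  52.16 uF → 52.16
  1.979 uF → 1.979
Sum: 253.4 + 52.16 + 1.979 = 307.539

307.539 uF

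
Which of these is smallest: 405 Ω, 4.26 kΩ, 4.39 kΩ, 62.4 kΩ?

405 Ω = 405 Ω
4.26 kΩ = 4260 Ω
4.39 kΩ = 4390 Ω
62.4 kΩ = 62400 Ω

405 Ω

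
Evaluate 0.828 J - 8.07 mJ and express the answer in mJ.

In mJ:
  0.828 J = 0.828 × 10^3 mJ = 828
  8.07 mJ → 8.07
Difference: 828 - 8.07 = 819.93

819.93 mJ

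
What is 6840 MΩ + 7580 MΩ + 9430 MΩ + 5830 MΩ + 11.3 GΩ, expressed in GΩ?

In GΩ:
  6840 MΩ = 6840 × 10⁻³ GΩ = 6.84
  7580 MΩ = 7580 × 10⁻³ GΩ = 7.58
  9430 MΩ = 9430 × 10⁻³ GΩ = 9.43
  5830 MΩ = 5830 × 10⁻³ GΩ = 5.83
  11.3 GΩ → 11.3
Sum: 6.84 + 7.58 + 9.43 + 5.83 + 11.3 = 40.98

40.98 GΩ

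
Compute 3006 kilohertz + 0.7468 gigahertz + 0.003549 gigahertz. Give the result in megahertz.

In megahertz:
  3006 kilohertz = 3006e-3 megahertz = 3.006
  0.7468 gigahertz = 0.7468e3 megahertz = 746.8
  0.003549 gigahertz = 0.003549e3 megahertz = 3.549
Sum: 3.006 + 746.8 + 3.549 = 753.355

753.355 megahertz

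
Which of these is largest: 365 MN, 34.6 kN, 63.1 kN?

365 MN

365 MN = 365000000 N
34.6 kN = 34600 N
63.1 kN = 63100 N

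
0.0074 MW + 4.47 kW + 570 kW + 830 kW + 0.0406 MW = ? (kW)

In kW:
  0.0074 MW = 0.0074 × 10³ kW = 7.4
  4.47 kW → 4.47
  570 kW → 570
  830 kW → 830
  0.0406 MW = 0.0406 × 10³ kW = 40.6
Sum: 7.4 + 4.47 + 570 + 830 + 40.6 = 1452.47

1452.47 kW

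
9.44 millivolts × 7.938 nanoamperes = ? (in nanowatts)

9.44 × 10^-3 × 7.938 × 10^-9 = 74.93472 × 10^-12 W

0.07493472 nanowatts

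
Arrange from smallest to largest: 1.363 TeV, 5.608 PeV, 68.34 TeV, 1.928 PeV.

1.363 TeV < 68.34 TeV < 1.928 PeV < 5.608 PeV

1.363 TeV = 1363000000000 eV
5.608 PeV = 5608000000000000 eV
68.34 TeV = 68340000000000 eV
1.928 PeV = 1928000000000000 eV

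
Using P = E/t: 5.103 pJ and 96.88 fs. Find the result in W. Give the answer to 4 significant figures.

52.67 W

(5.103e-12) / (96.88e-15) = 0.0526734e3 W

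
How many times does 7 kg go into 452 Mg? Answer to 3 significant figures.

64600

(452e6) / (7e3) = 64.57e3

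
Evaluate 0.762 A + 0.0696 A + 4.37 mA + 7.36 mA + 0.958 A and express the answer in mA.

In mA:
  0.762 A = 0.762e3 mA = 762
  0.0696 A = 0.0696e3 mA = 69.6
  4.37 mA → 4.37
  7.36 mA → 7.36
  0.958 A = 0.958e3 mA = 958
Sum: 762 + 69.6 + 4.37 + 7.36 + 958 = 1801.33

1801.33 mA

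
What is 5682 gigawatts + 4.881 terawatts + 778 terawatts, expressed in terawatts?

788.563 terawatts

In terawatts:
  5682 gigawatts = 5682 × 10⁻³ terawatts = 5.682
  4.881 terawatts → 4.881
  778 terawatts → 778
Sum: 5.682 + 4.881 + 778 = 788.563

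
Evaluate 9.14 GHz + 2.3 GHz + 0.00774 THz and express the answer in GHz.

19.18 GHz

In GHz:
  9.14 GHz → 9.14
  2.3 GHz → 2.3
  0.00774 THz = 0.00774 × 10³ GHz = 7.74
Sum: 9.14 + 2.3 + 7.74 = 19.18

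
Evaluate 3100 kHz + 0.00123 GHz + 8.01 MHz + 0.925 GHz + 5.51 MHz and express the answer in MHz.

942.85 MHz

In MHz:
  3100 kHz = 3100e-3 MHz = 3.1
  0.00123 GHz = 0.00123e3 MHz = 1.23
  8.01 MHz → 8.01
  0.925 GHz = 0.925e3 MHz = 925
  5.51 MHz → 5.51
Sum: 3.1 + 1.23 + 8.01 + 925 + 5.51 = 942.85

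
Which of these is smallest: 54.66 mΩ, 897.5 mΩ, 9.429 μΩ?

54.66 mΩ = 0.05466 Ω
897.5 mΩ = 0.8975 Ω
9.429 μΩ = 0.000009429 Ω

9.429 μΩ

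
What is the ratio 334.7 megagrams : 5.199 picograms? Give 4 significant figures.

(334.7e6) / (5.199e-12) = 64.378e18

64380000000000000000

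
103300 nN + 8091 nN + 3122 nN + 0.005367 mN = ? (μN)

119.88 μN

In μN:
  103300 nN = 103300e-3 μN = 103.3
  8091 nN = 8091e-3 μN = 8.091
  3122 nN = 3122e-3 μN = 3.122
  0.005367 mN = 0.005367e3 μN = 5.367
Sum: 103.3 + 8.091 + 3.122 + 5.367 = 119.88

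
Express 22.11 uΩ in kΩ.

0.00000002211 kΩ

micro = 1e-6, kilo = 1e3; factor is 1e-9.
22.11 × 1e-9 = 0.00000002211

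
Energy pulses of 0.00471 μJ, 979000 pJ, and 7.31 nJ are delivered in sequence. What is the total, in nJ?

In nJ:
  0.00471 μJ = 0.00471 × 10³ nJ = 4.71
  979000 pJ = 979000 × 10⁻³ nJ = 979
  7.31 nJ → 7.31
Sum: 4.71 + 979 + 7.31 = 991.02

991.02 nJ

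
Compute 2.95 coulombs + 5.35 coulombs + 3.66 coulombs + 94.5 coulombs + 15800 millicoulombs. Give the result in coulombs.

In coulombs:
  2.95 coulombs → 2.95
  5.35 coulombs → 5.35
  3.66 coulombs → 3.66
  94.5 coulombs → 94.5
  15800 millicoulombs = 15800 × 10⁻³ coulombs = 15.8
Sum: 2.95 + 5.35 + 3.66 + 94.5 + 15.8 = 122.26

122.26 coulombs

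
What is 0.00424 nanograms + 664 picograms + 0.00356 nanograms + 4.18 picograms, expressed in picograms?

675.98 picograms

In picograms:
  0.00424 nanograms = 0.00424 × 10^3 picograms = 4.24
  664 picograms → 664
  0.00356 nanograms = 0.00356 × 10^3 picograms = 3.56
  4.18 picograms → 4.18
Sum: 4.24 + 664 + 3.56 + 4.18 = 675.98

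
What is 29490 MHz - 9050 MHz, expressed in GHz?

In GHz:
  29490 MHz = 29490e-3 GHz = 29.49
  9050 MHz = 9050e-3 GHz = 9.05
Difference: 29.49 - 9.05 = 20.44

20.44 GHz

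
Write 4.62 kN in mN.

kilo = 10³, milli = 10⁻³; factor is 10⁶.
4.62 × 10⁶ = 4620000

4620000 mN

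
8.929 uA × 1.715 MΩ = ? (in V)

8.929e-6 × 1.715e6 = 15.313235 V

15.313235 V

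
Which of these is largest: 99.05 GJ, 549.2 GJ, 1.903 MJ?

549.2 GJ

99.05 GJ = 99050000000 J
549.2 GJ = 549200000000 J
1.903 MJ = 1903000 J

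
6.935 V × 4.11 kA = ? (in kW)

6.935 × 4.11e3 = 28.50285e3 W

28.50285 kW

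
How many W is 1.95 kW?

1950 W

kilo = 10³, (no prefix) = 10⁰; factor is 10³.
1.95 × 10³ = 1950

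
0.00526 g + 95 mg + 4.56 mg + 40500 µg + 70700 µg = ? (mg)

216.02 mg

In mg:
  0.00526 g = 0.00526e3 mg = 5.26
  95 mg → 95
  4.56 mg → 4.56
  40500 µg = 40500e-3 mg = 40.5
  70700 µg = 70700e-3 mg = 70.7
Sum: 5.26 + 95 + 4.56 + 40.5 + 70.7 = 216.02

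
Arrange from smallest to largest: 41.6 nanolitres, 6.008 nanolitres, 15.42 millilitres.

6.008 nanolitres < 41.6 nanolitres < 15.42 millilitres

41.6 nanolitres = 0.0000000416 litres
6.008 nanolitres = 0.000000006008 litres
15.42 millilitres = 0.01542 litres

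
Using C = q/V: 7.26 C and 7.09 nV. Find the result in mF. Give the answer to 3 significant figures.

(7.26) / (7.09 × 10⁻⁹) = 1.024 × 10⁹ F

1020000000000 mF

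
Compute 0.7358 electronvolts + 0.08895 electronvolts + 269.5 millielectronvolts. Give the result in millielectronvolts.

In millielectronvolts:
  0.7358 electronvolts = 0.7358 × 10^3 millielectronvolts = 735.8
  0.08895 electronvolts = 0.08895 × 10^3 millielectronvolts = 88.95
  269.5 millielectronvolts → 269.5
Sum: 735.8 + 88.95 + 269.5 = 1094.25

1094.25 millielectronvolts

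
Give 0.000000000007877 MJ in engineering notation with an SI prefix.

= 7.877 × 10⁻⁶ J; 10⁻⁶ is micro.

7.877 µJ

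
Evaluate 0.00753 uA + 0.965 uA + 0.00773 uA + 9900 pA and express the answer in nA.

990.16 nA

In nA:
  0.00753 uA = 0.00753 × 10^3 nA = 7.53
  0.965 uA = 0.965 × 10^3 nA = 965
  0.00773 uA = 0.00773 × 10^3 nA = 7.73
  9900 pA = 9900 × 10^-3 nA = 9.9
Sum: 7.53 + 965 + 7.73 + 9.9 = 990.16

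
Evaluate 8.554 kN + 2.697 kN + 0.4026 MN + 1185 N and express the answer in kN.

In kN:
  8.554 kN → 8.554
  2.697 kN → 2.697
  0.4026 MN = 0.4026 × 10^3 kN = 402.6
  1185 N = 1185 × 10^-3 kN = 1.185
Sum: 8.554 + 2.697 + 402.6 + 1.185 = 415.036

415.036 kN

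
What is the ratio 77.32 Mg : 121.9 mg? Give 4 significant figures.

(77.32 × 10⁶) / (121.9 × 10⁻³) = 0.63429 × 10⁹

634300000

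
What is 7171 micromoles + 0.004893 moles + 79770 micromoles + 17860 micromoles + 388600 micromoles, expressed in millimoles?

498.294 millimoles

In millimoles:
  7171 micromoles = 7171e-3 millimoles = 7.171
  0.004893 moles = 0.004893e3 millimoles = 4.893
  79770 micromoles = 79770e-3 millimoles = 79.77
  17860 micromoles = 17860e-3 millimoles = 17.86
  388600 micromoles = 388600e-3 millimoles = 388.6
Sum: 7.171 + 4.893 + 79.77 + 17.86 + 388.6 = 498.294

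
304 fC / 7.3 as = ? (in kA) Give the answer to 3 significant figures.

(304e-15) / (7.3e-18) = 41.644e3 A

41.6 kA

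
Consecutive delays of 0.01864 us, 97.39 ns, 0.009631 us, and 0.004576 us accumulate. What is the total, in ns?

In ns:
  0.01864 us = 0.01864 × 10^3 ns = 18.64
  97.39 ns → 97.39
  0.009631 us = 0.009631 × 10^3 ns = 9.631
  0.004576 us = 0.004576 × 10^3 ns = 4.576
Sum: 18.64 + 97.39 + 9.631 + 4.576 = 130.237

130.237 ns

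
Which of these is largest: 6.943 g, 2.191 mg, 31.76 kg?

31.76 kg

6.943 g = 6.943 g
2.191 mg = 0.002191 g
31.76 kg = 31760 g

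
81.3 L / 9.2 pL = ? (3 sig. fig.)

(81.3) / (9.2 × 10^-12) = 8.837 × 10^12

8840000000000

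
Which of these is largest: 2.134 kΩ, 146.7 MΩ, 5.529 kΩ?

146.7 MΩ

2.134 kΩ = 2134 Ω
146.7 MΩ = 146700000 Ω
5.529 kΩ = 5529 Ω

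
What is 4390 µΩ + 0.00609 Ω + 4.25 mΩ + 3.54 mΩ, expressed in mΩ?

In mΩ:
  4390 µΩ = 4390e-3 mΩ = 4.39
  0.00609 Ω = 0.00609e3 mΩ = 6.09
  4.25 mΩ → 4.25
  3.54 mΩ → 3.54
Sum: 4.39 + 6.09 + 4.25 + 3.54 = 18.27

18.27 mΩ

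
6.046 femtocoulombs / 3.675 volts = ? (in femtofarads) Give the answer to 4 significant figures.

(6.046 × 10^-15) / (3.675) = 1.64517 × 10^-15 F

1.645 femtofarads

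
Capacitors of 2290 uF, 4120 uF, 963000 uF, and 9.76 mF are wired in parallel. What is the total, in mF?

In mF:
  2290 uF = 2290e-3 mF = 2.29
  4120 uF = 4120e-3 mF = 4.12
  963000 uF = 963000e-3 mF = 963
  9.76 mF → 9.76
Sum: 2.29 + 4.12 + 963 + 9.76 = 979.17

979.17 mF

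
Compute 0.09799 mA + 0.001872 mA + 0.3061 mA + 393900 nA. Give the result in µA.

799.862 µA

In µA:
  0.09799 mA = 0.09799 × 10^3 µA = 97.99
  0.001872 mA = 0.001872 × 10^3 µA = 1.872
  0.3061 mA = 0.3061 × 10^3 µA = 306.1
  393900 nA = 393900 × 10^-3 µA = 393.9
Sum: 97.99 + 1.872 + 306.1 + 393.9 = 799.862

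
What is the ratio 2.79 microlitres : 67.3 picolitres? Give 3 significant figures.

41500

(2.79 × 10^-6) / (67.3 × 10^-12) = 0.04146 × 10^6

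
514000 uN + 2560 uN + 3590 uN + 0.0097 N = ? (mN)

In mN:
  514000 uN = 514000e-3 mN = 514
  2560 uN = 2560e-3 mN = 2.56
  3590 uN = 3590e-3 mN = 3.59
  0.0097 N = 0.0097e3 mN = 9.7
Sum: 514 + 2.56 + 3.59 + 9.7 = 529.85

529.85 mN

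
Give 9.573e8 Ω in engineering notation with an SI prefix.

= 957.3e6 Ω; 1e6 is mega.

957.3 MΩ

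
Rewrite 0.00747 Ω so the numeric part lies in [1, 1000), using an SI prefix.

7.47 mΩ

= 7.47e-3 Ω; 1e-3 is milli.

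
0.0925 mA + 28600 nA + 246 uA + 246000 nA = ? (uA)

In uA:
  0.0925 mA = 0.0925e3 uA = 92.5
  28600 nA = 28600e-3 uA = 28.6
  246 uA → 246
  246000 nA = 246000e-3 uA = 246
Sum: 92.5 + 28.6 + 246 + 246 = 613.1

613.1 uA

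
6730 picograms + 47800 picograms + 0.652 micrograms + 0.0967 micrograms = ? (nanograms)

803.23 nanograms

In nanograms:
  6730 picograms = 6730e-3 nanograms = 6.73
  47800 picograms = 47800e-3 nanograms = 47.8
  0.652 micrograms = 0.652e3 nanograms = 652
  0.0967 micrograms = 0.0967e3 nanograms = 96.7
Sum: 6.73 + 47.8 + 652 + 96.7 = 803.23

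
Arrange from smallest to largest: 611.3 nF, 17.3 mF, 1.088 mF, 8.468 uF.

611.3 nF = 0.0000006113 F
17.3 mF = 0.0173 F
1.088 mF = 0.001088 F
8.468 uF = 0.000008468 F

611.3 nF < 8.468 uF < 1.088 mF < 17.3 mF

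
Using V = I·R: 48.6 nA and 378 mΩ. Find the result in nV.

18.3708 nV

48.6 × 10⁻⁹ × 378 × 10⁻³ = 18370.8 × 10⁻¹² V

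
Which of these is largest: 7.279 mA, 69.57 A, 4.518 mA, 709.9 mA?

7.279 mA = 0.007279 A
69.57 A = 69.57 A
4.518 mA = 0.004518 A
709.9 mA = 0.7099 A

69.57 A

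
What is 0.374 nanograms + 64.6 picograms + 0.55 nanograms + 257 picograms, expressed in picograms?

1245.6 picograms

In picograms:
  0.374 nanograms = 0.374 × 10^3 picograms = 374
  64.6 picograms → 64.6
  0.55 nanograms = 0.55 × 10^3 picograms = 550
  257 picograms → 257
Sum: 374 + 64.6 + 550 + 257 = 1245.6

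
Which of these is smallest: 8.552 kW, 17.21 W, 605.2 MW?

17.21 W

8.552 kW = 8552 W
17.21 W = 17.21 W
605.2 MW = 605200000 W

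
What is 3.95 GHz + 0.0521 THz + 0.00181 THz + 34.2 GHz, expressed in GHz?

In GHz:
  3.95 GHz → 3.95
  0.0521 THz = 0.0521 × 10^3 GHz = 52.1
  0.00181 THz = 0.00181 × 10^3 GHz = 1.81
  34.2 GHz → 34.2
Sum: 3.95 + 52.1 + 1.81 + 34.2 = 92.06

92.06 GHz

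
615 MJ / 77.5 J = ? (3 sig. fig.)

(615 × 10⁶) / (77.5) = 7.935 × 10⁶

7940000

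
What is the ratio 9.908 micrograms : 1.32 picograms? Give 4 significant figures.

7506000

(9.908e-6) / (1.32e-12) = 7.5061e6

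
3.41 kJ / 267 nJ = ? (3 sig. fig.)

(3.41e3) / (267e-9) = 0.01277e12

12800000000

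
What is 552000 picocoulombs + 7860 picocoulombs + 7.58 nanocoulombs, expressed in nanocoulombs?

In nanocoulombs:
  552000 picocoulombs = 552000 × 10⁻³ nanocoulombs = 552
  7860 picocoulombs = 7860 × 10⁻³ nanocoulombs = 7.86
  7.58 nanocoulombs → 7.58
Sum: 552 + 7.86 + 7.58 = 567.44

567.44 nanocoulombs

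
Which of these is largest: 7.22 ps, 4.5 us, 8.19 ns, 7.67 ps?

7.22 ps = 0.00000000000722 s
4.5 us = 0.0000045 s
8.19 ns = 0.00000000819 s
7.67 ps = 0.00000000000767 s

4.5 us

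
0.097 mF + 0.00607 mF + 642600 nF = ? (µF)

745.67 µF

In µF:
  0.097 mF = 0.097 × 10^3 µF = 97
  0.00607 mF = 0.00607 × 10^3 µF = 6.07
  642600 nF = 642600 × 10^-3 µF = 642.6
Sum: 97 + 6.07 + 642.6 = 745.67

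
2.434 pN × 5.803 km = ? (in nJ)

2.434e-12 × 5.803e3 = 14.124502e-9 J

14.124502 nJ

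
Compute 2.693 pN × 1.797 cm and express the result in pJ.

0.04839321 pJ

2.693 × 10⁻¹² × 1.797 × 10⁻² = 4.839321 × 10⁻¹⁴ J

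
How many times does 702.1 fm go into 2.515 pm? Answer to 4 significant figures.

3.582

(2.515e-12) / (702.1e-15) = 0.0035821e3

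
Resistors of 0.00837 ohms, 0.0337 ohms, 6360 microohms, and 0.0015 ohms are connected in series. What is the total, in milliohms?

49.93 milliohms

In milliohms:
  0.00837 ohms = 0.00837e3 milliohms = 8.37
  0.0337 ohms = 0.0337e3 milliohms = 33.7
  6360 microohms = 6360e-3 milliohms = 6.36
  0.0015 ohms = 0.0015e3 milliohms = 1.5
Sum: 8.37 + 33.7 + 6.36 + 1.5 = 49.93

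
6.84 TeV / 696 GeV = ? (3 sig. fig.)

(6.84 × 10¹²) / (696 × 10⁹) = 0.009828 × 10³

9.83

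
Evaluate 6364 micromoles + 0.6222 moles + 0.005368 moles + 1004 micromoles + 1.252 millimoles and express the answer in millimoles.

In millimoles:
  6364 micromoles = 6364e-3 millimoles = 6.364
  0.6222 moles = 0.6222e3 millimoles = 622.2
  0.005368 moles = 0.005368e3 millimoles = 5.368
  1004 micromoles = 1004e-3 millimoles = 1.004
  1.252 millimoles → 1.252
Sum: 6.364 + 622.2 + 5.368 + 1.004 + 1.252 = 636.188

636.188 millimoles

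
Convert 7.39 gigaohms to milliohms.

giga = 1e9, milli = 1e-3; factor is 1e12.
7.39 × 1e12 = 7390000000000

7390000000000 milliohms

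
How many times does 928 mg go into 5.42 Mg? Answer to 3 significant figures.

(5.42e6) / (928e-3) = 0.005841e9

5840000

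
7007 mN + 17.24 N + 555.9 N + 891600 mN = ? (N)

In N:
  7007 mN = 7007 × 10^-3 N = 7.007
  17.24 N → 17.24
  555.9 N → 555.9
  891600 mN = 891600 × 10^-3 N = 891.6
Sum: 7.007 + 17.24 + 555.9 + 891.6 = 1471.747

1471.747 N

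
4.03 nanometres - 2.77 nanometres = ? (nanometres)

1.26 nanometres

In nanometres:
  4.03 nanometres → 4.03
  2.77 nanometres → 2.77
Difference: 4.03 - 2.77 = 1.26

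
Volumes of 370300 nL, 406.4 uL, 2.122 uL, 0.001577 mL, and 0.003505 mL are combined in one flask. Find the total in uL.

In uL:
  370300 nL = 370300 × 10^-3 uL = 370.3
  406.4 uL → 406.4
  2.122 uL → 2.122
  0.001577 mL = 0.001577 × 10^3 uL = 1.577
  0.003505 mL = 0.003505 × 10^3 uL = 3.505
Sum: 370.3 + 406.4 + 2.122 + 1.577 + 3.505 = 783.904

783.904 uL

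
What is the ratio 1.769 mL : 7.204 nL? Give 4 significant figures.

(1.769 × 10⁻³) / (7.204 × 10⁻⁹) = 0.24556 × 10⁶

245600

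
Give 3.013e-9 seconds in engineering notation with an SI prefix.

3.013 nanoseconds

= 3.013e-9 seconds; 1e-9 is nano.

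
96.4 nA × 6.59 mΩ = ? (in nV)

0.635276 nV

96.4 × 10^-9 × 6.59 × 10^-3 = 635.276 × 10^-12 V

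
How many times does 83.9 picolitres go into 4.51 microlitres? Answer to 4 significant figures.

53750

(4.51 × 10⁻⁶) / (83.9 × 10⁻¹²) = 0.053754 × 10⁶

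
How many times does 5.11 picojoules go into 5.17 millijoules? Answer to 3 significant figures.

1010000000

(5.17 × 10⁻³) / (5.11 × 10⁻¹²) = 1.012 × 10⁹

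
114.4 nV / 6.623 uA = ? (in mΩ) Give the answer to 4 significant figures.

17.27 mΩ

(114.4e-9) / (6.623e-6) = 17.2731e-3 Ω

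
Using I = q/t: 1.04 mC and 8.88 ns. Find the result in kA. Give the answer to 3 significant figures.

(1.04e-3) / (8.88e-9) = 0.11712e6 A

117 kA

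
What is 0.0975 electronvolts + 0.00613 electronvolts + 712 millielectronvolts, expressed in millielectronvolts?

815.63 millielectronvolts

In millielectronvolts:
  0.0975 electronvolts = 0.0975 × 10³ millielectronvolts = 97.5
  0.00613 electronvolts = 0.00613 × 10³ millielectronvolts = 6.13
  712 millielectronvolts → 712
Sum: 97.5 + 6.13 + 712 = 815.63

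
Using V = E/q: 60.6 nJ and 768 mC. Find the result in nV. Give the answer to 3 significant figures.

(60.6e-9) / (768e-3) = 0.078906e-6 V

78.9 nV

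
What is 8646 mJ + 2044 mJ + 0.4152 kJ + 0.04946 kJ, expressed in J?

In J:
  8646 mJ = 8646 × 10^-3 J = 8.646
  2044 mJ = 2044 × 10^-3 J = 2.044
  0.4152 kJ = 0.4152 × 10^3 J = 415.2
  0.04946 kJ = 0.04946 × 10^3 J = 49.46
Sum: 8.646 + 2.044 + 415.2 + 49.46 = 475.35

475.35 J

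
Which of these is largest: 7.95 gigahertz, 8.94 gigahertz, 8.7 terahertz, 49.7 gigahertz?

7.95 gigahertz = 7950000000 hertz
8.94 gigahertz = 8940000000 hertz
8.7 terahertz = 8700000000000 hertz
49.7 gigahertz = 49700000000 hertz

8.7 terahertz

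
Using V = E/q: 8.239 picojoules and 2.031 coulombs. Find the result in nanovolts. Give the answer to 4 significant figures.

0.004057 nanovolts

(8.239 × 10⁻¹²) / (2.031) = 4.05662 × 10⁻¹² V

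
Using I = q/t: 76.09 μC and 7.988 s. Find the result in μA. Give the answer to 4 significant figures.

(76.09 × 10^-6) / (7.988) = 9.52554 × 10^-6 A

9.526 μA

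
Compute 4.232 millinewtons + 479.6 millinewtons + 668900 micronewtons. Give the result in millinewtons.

In millinewtons:
  4.232 millinewtons → 4.232
  479.6 millinewtons → 479.6
  668900 micronewtons = 668900 × 10⁻³ millinewtons = 668.9
Sum: 4.232 + 479.6 + 668.9 = 1152.732

1152.732 millinewtons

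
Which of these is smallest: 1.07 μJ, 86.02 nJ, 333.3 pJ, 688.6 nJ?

1.07 μJ = 0.00000107 J
86.02 nJ = 0.00000008602 J
333.3 pJ = 0.0000000003333 J
688.6 nJ = 0.0000006886 J

333.3 pJ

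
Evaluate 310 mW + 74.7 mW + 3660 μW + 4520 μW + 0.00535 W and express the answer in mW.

398.23 mW

In mW:
  310 mW → 310
  74.7 mW → 74.7
  3660 μW = 3660 × 10⁻³ mW = 3.66
  4520 μW = 4520 × 10⁻³ mW = 4.52
  0.00535 W = 0.00535 × 10³ mW = 5.35
Sum: 310 + 74.7 + 3.66 + 4.52 + 5.35 = 398.23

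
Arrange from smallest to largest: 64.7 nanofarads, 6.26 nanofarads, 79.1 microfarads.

6.26 nanofarads < 64.7 nanofarads < 79.1 microfarads

64.7 nanofarads = 0.0000000647 farads
6.26 nanofarads = 0.00000000626 farads
79.1 microfarads = 0.0000791 farads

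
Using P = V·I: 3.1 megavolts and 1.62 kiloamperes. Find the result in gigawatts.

3.1e6 × 1.62e3 = 5.022e9 W

5.022 gigawatts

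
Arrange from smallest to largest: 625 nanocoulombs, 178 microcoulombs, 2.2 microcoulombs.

625 nanocoulombs < 2.2 microcoulombs < 178 microcoulombs

625 nanocoulombs = 0.000000625 coulombs
178 microcoulombs = 0.000178 coulombs
2.2 microcoulombs = 0.0000022 coulombs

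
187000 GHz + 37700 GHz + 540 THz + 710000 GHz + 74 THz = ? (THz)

In THz:
  187000 GHz = 187000 × 10^-3 THz = 187
  37700 GHz = 37700 × 10^-3 THz = 37.7
  540 THz → 540
  710000 GHz = 710000 × 10^-3 THz = 710
  74 THz → 74
Sum: 187 + 37.7 + 540 + 710 + 74 = 1548.7

1548.7 THz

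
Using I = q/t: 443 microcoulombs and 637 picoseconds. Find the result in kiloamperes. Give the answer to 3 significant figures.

(443 × 10⁻⁶) / (637 × 10⁻¹²) = 0.69545 × 10⁶ A

695 kiloamperes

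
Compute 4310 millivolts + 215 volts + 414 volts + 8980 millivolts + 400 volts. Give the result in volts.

In volts:
  4310 millivolts = 4310e-3 volts = 4.31
  215 volts → 215
  414 volts → 414
  8980 millivolts = 8980e-3 volts = 8.98
  400 volts → 400
Sum: 4.31 + 215 + 414 + 8.98 + 400 = 1042.29

1042.29 volts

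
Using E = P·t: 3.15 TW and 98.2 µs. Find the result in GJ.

3.15 × 10¹² × 98.2 × 10⁻⁶ = 309.33 × 10⁶ J

0.30933 GJ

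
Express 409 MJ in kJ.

409000 kJ

mega = 10⁶, kilo = 10³; factor is 10³.
409 × 10³ = 409000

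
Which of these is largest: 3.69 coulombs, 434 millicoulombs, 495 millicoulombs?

3.69 coulombs

3.69 coulombs = 3.69 coulombs
434 millicoulombs = 0.434 coulombs
495 millicoulombs = 0.495 coulombs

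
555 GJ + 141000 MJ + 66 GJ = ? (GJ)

In GJ:
  555 GJ → 555
  141000 MJ = 141000 × 10⁻³ GJ = 141
  66 GJ → 66
Sum: 555 + 141 + 66 = 762

762 GJ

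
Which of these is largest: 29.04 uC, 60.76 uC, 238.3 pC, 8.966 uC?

60.76 uC

29.04 uC = 0.00002904 C
60.76 uC = 0.00006076 C
238.3 pC = 0.0000000002383 C
8.966 uC = 0.000008966 C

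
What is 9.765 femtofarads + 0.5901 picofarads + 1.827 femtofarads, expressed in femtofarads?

In femtofarads:
  9.765 femtofarads → 9.765
  0.5901 picofarads = 0.5901 × 10³ femtofarads = 590.1
  1.827 femtofarads → 1.827
Sum: 9.765 + 590.1 + 1.827 = 601.692

601.692 femtofarads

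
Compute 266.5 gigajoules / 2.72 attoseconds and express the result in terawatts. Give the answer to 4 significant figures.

(266.5 × 10^9) / (2.72 × 10^-18) = 97.9779 × 10^27 W

97980000000000000 terawatts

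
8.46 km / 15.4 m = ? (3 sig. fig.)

(8.46 × 10³) / (15.4) = 0.5494 × 10³

549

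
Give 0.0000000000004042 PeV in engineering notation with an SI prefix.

= 404.2 eV; mantissa already in [1, 1000).

404.2 eV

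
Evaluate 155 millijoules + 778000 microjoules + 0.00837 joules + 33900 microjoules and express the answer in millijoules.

975.27 millijoules

In millijoules:
  155 millijoules → 155
  778000 microjoules = 778000 × 10^-3 millijoules = 778
  0.00837 joules = 0.00837 × 10^3 millijoules = 8.37
  33900 microjoules = 33900 × 10^-3 millijoules = 33.9
Sum: 155 + 778 + 8.37 + 33.9 = 975.27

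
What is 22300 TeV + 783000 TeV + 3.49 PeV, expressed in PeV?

808.79 PeV

In PeV:
  22300 TeV = 22300 × 10⁻³ PeV = 22.3
  783000 TeV = 783000 × 10⁻³ PeV = 783
  3.49 PeV → 3.49
Sum: 22.3 + 783 + 3.49 = 808.79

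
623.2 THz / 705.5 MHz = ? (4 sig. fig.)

883300

(623.2 × 10¹²) / (705.5 × 10⁶) = 0.88335 × 10⁶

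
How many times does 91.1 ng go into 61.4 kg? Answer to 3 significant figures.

674000000000

(61.4 × 10³) / (91.1 × 10⁻⁹) = 0.674 × 10¹²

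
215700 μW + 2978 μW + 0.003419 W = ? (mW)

In mW:
  215700 μW = 215700 × 10^-3 mW = 215.7
  2978 μW = 2978 × 10^-3 mW = 2.978
  0.003419 W = 0.003419 × 10^3 mW = 3.419
Sum: 215.7 + 2.978 + 3.419 = 222.097

222.097 mW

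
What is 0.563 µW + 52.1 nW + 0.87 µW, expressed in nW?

In nW:
  0.563 µW = 0.563 × 10³ nW = 563
  52.1 nW → 52.1
  0.87 µW = 0.87 × 10³ nW = 870
Sum: 563 + 52.1 + 870 = 1485.1

1485.1 nW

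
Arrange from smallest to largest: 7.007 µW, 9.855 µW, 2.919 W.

7.007 µW = 0.000007007 W
9.855 µW = 0.000009855 W
2.919 W = 2.919 W

7.007 µW < 9.855 µW < 2.919 W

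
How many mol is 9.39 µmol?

micro = 10⁻⁶, (no prefix) = 10⁰; factor is 10⁻⁶.
9.39 × 10⁻⁶ = 0.00000939

0.00000939 mol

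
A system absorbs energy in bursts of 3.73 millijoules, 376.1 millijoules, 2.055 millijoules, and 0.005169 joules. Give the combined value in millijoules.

In millijoules:
  3.73 millijoules → 3.73
  376.1 millijoules → 376.1
  2.055 millijoules → 2.055
  0.005169 joules = 0.005169e3 millijoules = 5.169
Sum: 3.73 + 376.1 + 2.055 + 5.169 = 387.054

387.054 millijoules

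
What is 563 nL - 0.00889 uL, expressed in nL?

554.11 nL

In nL:
  563 nL → 563
  0.00889 uL = 0.00889e3 nL = 8.89
Difference: 563 - 8.89 = 554.11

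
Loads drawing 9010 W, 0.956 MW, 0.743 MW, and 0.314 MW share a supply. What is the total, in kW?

In kW:
  9010 W = 9010e-3 kW = 9.01
  0.956 MW = 0.956e3 kW = 956
  0.743 MW = 0.743e3 kW = 743
  0.314 MW = 0.314e3 kW = 314
Sum: 9.01 + 956 + 743 + 314 = 2022.01

2022.01 kW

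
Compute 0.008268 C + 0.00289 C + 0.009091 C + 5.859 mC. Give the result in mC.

In mC:
  0.008268 C = 0.008268 × 10^3 mC = 8.268
  0.00289 C = 0.00289 × 10^3 mC = 2.89
  0.009091 C = 0.009091 × 10^3 mC = 9.091
  5.859 mC → 5.859
Sum: 8.268 + 2.89 + 9.091 + 5.859 = 26.108

26.108 mC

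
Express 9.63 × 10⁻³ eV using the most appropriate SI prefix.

= 9.63 × 10⁻³ eV; 10⁻³ is milli.

9.63 meV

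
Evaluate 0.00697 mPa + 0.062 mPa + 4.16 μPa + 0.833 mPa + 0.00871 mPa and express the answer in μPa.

914.84 μPa

In μPa:
  0.00697 mPa = 0.00697 × 10^3 μPa = 6.97
  0.062 mPa = 0.062 × 10^3 μPa = 62
  4.16 μPa → 4.16
  0.833 mPa = 0.833 × 10^3 μPa = 833
  0.00871 mPa = 0.00871 × 10^3 μPa = 8.71
Sum: 6.97 + 62 + 4.16 + 833 + 8.71 = 914.84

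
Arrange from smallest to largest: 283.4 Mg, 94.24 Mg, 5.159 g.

283.4 Mg = 283400000 g
94.24 Mg = 94240000 g
5.159 g = 5.159 g

5.159 g < 94.24 Mg < 283.4 Mg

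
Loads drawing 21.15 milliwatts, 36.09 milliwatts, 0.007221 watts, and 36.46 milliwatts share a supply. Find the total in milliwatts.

In milliwatts:
  21.15 milliwatts → 21.15
  36.09 milliwatts → 36.09
  0.007221 watts = 0.007221 × 10³ milliwatts = 7.221
  36.46 milliwatts → 36.46
Sum: 21.15 + 36.09 + 7.221 + 36.46 = 100.921

100.921 milliwatts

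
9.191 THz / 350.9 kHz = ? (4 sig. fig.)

26190000

(9.191e12) / (350.9e3) = 0.026193e9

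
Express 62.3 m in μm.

62300000 μm

(no prefix) = 1e0, micro = 1e-6; factor is 1e6.
62.3 × 1e6 = 62300000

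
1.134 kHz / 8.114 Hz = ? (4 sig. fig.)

139.8

(1.134 × 10³) / (8.114) = 0.13976 × 10³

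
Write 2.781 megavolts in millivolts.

mega = 10^6, milli = 10^-3; factor is 10^9.
2.781 × 10^9 = 2781000000

2781000000 millivolts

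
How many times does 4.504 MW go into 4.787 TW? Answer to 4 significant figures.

1063000

(4.787 × 10^12) / (4.504 × 10^6) = 1.0628 × 10^6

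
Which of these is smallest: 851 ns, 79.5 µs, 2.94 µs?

851 ns = 0.000000851 s
79.5 µs = 0.0000795 s
2.94 µs = 0.00000294 s

851 ns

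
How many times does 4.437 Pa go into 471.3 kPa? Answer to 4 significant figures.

(471.3e3) / (4.437) = 106.22e3

106200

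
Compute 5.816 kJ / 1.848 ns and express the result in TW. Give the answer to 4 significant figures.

3.147 TW

(5.816 × 10³) / (1.848 × 10⁻⁹) = 3.14719 × 10¹² W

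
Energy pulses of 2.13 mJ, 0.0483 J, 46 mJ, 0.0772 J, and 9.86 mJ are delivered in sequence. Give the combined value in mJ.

183.49 mJ

In mJ:
  2.13 mJ → 2.13
  0.0483 J = 0.0483e3 mJ = 48.3
  46 mJ → 46
  0.0772 J = 0.0772e3 mJ = 77.2
  9.86 mJ → 9.86
Sum: 2.13 + 48.3 + 46 + 77.2 + 9.86 = 183.49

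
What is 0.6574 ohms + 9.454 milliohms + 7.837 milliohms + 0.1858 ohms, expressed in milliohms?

860.491 milliohms

In milliohms:
  0.6574 ohms = 0.6574 × 10³ milliohms = 657.4
  9.454 milliohms → 9.454
  7.837 milliohms → 7.837
  0.1858 ohms = 0.1858 × 10³ milliohms = 185.8
Sum: 657.4 + 9.454 + 7.837 + 185.8 = 860.491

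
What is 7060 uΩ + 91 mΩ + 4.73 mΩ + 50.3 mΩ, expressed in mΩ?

In mΩ:
  7060 uΩ = 7060 × 10^-3 mΩ = 7.06
  91 mΩ → 91
  4.73 mΩ → 4.73
  50.3 mΩ → 50.3
Sum: 7.06 + 91 + 4.73 + 50.3 = 153.09

153.09 mΩ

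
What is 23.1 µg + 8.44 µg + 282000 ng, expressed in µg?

313.54 µg

In µg:
  23.1 µg → 23.1
  8.44 µg → 8.44
  282000 ng = 282000 × 10^-3 µg = 282
Sum: 23.1 + 8.44 + 282 = 313.54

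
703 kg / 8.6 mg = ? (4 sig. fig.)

(703 × 10^3) / (8.6 × 10^-3) = 81.744 × 10^6

81740000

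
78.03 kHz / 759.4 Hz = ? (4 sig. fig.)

102.8

(78.03 × 10^3) / (759.4) = 0.10275 × 10^3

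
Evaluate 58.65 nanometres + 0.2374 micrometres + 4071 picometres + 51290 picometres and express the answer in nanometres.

351.411 nanometres

In nanometres:
  58.65 nanometres → 58.65
  0.2374 micrometres = 0.2374 × 10^3 nanometres = 237.4
  4071 picometres = 4071 × 10^-3 nanometres = 4.071
  51290 picometres = 51290 × 10^-3 nanometres = 51.29
Sum: 58.65 + 237.4 + 4.071 + 51.29 = 351.411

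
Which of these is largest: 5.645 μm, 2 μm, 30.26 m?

30.26 m

5.645 μm = 0.000005645 m
2 μm = 0.000002 m
30.26 m = 30.26 m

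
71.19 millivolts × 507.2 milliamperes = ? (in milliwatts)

71.19 × 10⁻³ × 507.2 × 10⁻³ = 36107.568 × 10⁻⁶ W

36.107568 milliwatts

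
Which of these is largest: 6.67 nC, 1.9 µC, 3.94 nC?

1.9 µC

6.67 nC = 0.00000000667 C
1.9 µC = 0.0000019 C
3.94 nC = 0.00000000394 C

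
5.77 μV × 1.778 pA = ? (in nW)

0.00000001025906 nW

5.77e-6 × 1.778e-12 = 10.25906e-18 W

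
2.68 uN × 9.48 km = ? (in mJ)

25.4064 mJ

2.68 × 10⁻⁶ × 9.48 × 10³ = 25.4064 × 10⁻³ J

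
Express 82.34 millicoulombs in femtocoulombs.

82340000000000 femtocoulombs

milli = 1e-3, femto = 1e-15; factor is 1e12.
82.34 × 1e12 = 82340000000000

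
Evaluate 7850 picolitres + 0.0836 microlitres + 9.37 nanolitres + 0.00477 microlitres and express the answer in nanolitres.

105.59 nanolitres

In nanolitres:
  7850 picolitres = 7850 × 10⁻³ nanolitres = 7.85
  0.0836 microlitres = 0.0836 × 10³ nanolitres = 83.6
  9.37 nanolitres → 9.37
  0.00477 microlitres = 0.00477 × 10³ nanolitres = 4.77
Sum: 7.85 + 83.6 + 9.37 + 4.77 = 105.59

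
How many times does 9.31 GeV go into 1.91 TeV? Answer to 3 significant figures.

205

(1.91 × 10¹²) / (9.31 × 10⁹) = 0.2052 × 10³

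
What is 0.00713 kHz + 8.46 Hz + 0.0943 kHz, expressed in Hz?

In Hz:
  0.00713 kHz = 0.00713e3 Hz = 7.13
  8.46 Hz → 8.46
  0.0943 kHz = 0.0943e3 Hz = 94.3
Sum: 7.13 + 8.46 + 94.3 = 109.89

109.89 Hz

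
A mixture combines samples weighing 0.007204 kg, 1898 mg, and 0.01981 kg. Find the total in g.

In g:
  0.007204 kg = 0.007204e3 g = 7.204
  1898 mg = 1898e-3 g = 1.898
  0.01981 kg = 0.01981e3 g = 19.81
Sum: 7.204 + 1.898 + 19.81 = 28.912

28.912 g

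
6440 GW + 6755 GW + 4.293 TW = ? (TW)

In TW:
  6440 GW = 6440e-3 TW = 6.44
  6755 GW = 6755e-3 TW = 6.755
  4.293 TW → 4.293
Sum: 6.44 + 6.755 + 4.293 = 17.488

17.488 TW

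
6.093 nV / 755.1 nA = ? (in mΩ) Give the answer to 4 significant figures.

(6.093 × 10^-9) / (755.1 × 10^-9) = 0.00806913 Ω

8.069 mΩ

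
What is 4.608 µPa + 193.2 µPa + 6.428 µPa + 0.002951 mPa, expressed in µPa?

207.187 µPa

In µPa:
  4.608 µPa → 4.608
  193.2 µPa → 193.2
  6.428 µPa → 6.428
  0.002951 mPa = 0.002951e3 µPa = 2.951
Sum: 4.608 + 193.2 + 6.428 + 2.951 = 207.187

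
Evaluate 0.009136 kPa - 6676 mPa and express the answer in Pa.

2.46 Pa

In Pa:
  0.009136 kPa = 0.009136 × 10³ Pa = 9.136
  6676 mPa = 6676 × 10⁻³ Pa = 6.676
Difference: 9.136 - 6.676 = 2.46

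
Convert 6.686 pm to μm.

0.000006686 μm

pico = 10^-12, micro = 10^-6; factor is 10^-6.
6.686 × 10^-6 = 0.000006686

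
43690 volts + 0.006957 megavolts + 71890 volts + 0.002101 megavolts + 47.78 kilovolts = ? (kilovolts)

172.418 kilovolts

In kilovolts:
  43690 volts = 43690e-3 kilovolts = 43.69
  0.006957 megavolts = 0.006957e3 kilovolts = 6.957
  71890 volts = 71890e-3 kilovolts = 71.89
  0.002101 megavolts = 0.002101e3 kilovolts = 2.101
  47.78 kilovolts → 47.78
Sum: 43.69 + 6.957 + 71.89 + 2.101 + 47.78 = 172.418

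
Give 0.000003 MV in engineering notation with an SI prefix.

= 3 V; mantissa already in [1, 1000).

3 V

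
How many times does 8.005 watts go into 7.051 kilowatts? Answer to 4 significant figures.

880.8

(7.051 × 10³) / (8.005) = 0.88082 × 10³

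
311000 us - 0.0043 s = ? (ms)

306.7 ms

In ms:
  311000 us = 311000e-3 ms = 311
  0.0043 s = 0.0043e3 ms = 4.3
Difference: 311 - 4.3 = 306.7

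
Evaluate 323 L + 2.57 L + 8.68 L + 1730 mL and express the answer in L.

335.98 L

In L:
  323 L → 323
  2.57 L → 2.57
  8.68 L → 8.68
  1730 mL = 1730 × 10^-3 L = 1.73
Sum: 323 + 2.57 + 8.68 + 1.73 = 335.98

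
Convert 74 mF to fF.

74000000000000 fF

milli = 1e-3, femto = 1e-15; factor is 1e12.
74 × 1e12 = 74000000000000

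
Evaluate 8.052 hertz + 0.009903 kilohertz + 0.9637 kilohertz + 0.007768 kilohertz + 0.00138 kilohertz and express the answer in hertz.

In hertz:
  8.052 hertz → 8.052
  0.009903 kilohertz = 0.009903e3 hertz = 9.903
  0.9637 kilohertz = 0.9637e3 hertz = 963.7
  0.007768 kilohertz = 0.007768e3 hertz = 7.768
  0.00138 kilohertz = 0.00138e3 hertz = 1.38
Sum: 8.052 + 9.903 + 963.7 + 7.768 + 1.38 = 990.803

990.803 hertz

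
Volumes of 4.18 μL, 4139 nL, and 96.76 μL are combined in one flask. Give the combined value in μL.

105.079 μL

In μL:
  4.18 μL → 4.18
  4139 nL = 4139 × 10⁻³ μL = 4.139
  96.76 μL → 96.76
Sum: 4.18 + 4.139 + 96.76 = 105.079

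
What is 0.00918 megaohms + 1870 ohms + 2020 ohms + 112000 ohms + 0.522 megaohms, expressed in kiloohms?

In kiloohms:
  0.00918 megaohms = 0.00918 × 10^3 kiloohms = 9.18
  1870 ohms = 1870 × 10^-3 kiloohms = 1.87
  2020 ohms = 2020 × 10^-3 kiloohms = 2.02
  112000 ohms = 112000 × 10^-3 kiloohms = 112
  0.522 megaohms = 0.522 × 10^3 kiloohms = 522
Sum: 9.18 + 1.87 + 2.02 + 112 + 522 = 647.07

647.07 kiloohms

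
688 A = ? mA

(no prefix) = 10⁰, milli = 10⁻³; factor is 10³.
688 × 10³ = 688000

688000 mA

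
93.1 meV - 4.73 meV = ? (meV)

88.37 meV

In meV:
  93.1 meV → 93.1
  4.73 meV → 4.73
Difference: 93.1 - 4.73 = 88.37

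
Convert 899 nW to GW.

nano = 10⁻⁹, giga = 10⁹; factor is 10⁻¹⁸.
899 × 10⁻¹⁸ = 0.000000000000000899

0.000000000000000899 GW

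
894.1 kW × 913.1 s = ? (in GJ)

894.1 × 10³ × 913.1 = 816402.71 × 10³ J

0.81640271 GJ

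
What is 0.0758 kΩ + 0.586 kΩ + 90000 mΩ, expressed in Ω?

751.8 Ω

In Ω:
  0.0758 kΩ = 0.0758 × 10^3 Ω = 75.8
  0.586 kΩ = 0.586 × 10^3 Ω = 586
  90000 mΩ = 90000 × 10^-3 Ω = 90
Sum: 75.8 + 586 + 90 = 751.8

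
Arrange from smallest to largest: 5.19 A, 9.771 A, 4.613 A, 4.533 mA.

4.533 mA < 4.613 A < 5.19 A < 9.771 A

5.19 A = 5.19 A
9.771 A = 9.771 A
4.613 A = 4.613 A
4.533 mA = 0.004533 A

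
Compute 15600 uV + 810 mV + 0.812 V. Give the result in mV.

In mV:
  15600 uV = 15600 × 10⁻³ mV = 15.6
  810 mV → 810
  0.812 V = 0.812 × 10³ mV = 812
Sum: 15.6 + 810 + 812 = 1637.6

1637.6 mV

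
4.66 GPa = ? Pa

4660000000 Pa

giga = 10⁹, (no prefix) = 10⁰; factor is 10⁹.
4.66 × 10⁹ = 4660000000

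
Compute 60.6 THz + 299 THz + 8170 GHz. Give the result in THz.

367.77 THz

In THz:
  60.6 THz → 60.6
  299 THz → 299
  8170 GHz = 8170 × 10^-3 THz = 8.17
Sum: 60.6 + 299 + 8.17 = 367.77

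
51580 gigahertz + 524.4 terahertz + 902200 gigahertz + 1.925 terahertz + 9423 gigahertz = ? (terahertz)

In terahertz:
  51580 gigahertz = 51580 × 10⁻³ terahertz = 51.58
  524.4 terahertz → 524.4
  902200 gigahertz = 902200 × 10⁻³ terahertz = 902.2
  1.925 terahertz → 1.925
  9423 gigahertz = 9423 × 10⁻³ terahertz = 9.423
Sum: 51.58 + 524.4 + 902.2 + 1.925 + 9.423 = 1489.528

1489.528 terahertz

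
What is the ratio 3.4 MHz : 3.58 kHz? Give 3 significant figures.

(3.4 × 10⁶) / (3.58 × 10³) = 0.9497 × 10³

950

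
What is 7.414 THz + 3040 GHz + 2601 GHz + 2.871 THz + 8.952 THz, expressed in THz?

24.878 THz

In THz:
  7.414 THz → 7.414
  3040 GHz = 3040 × 10⁻³ THz = 3.04
  2601 GHz = 2601 × 10⁻³ THz = 2.601
  2.871 THz → 2.871
  8.952 THz → 8.952
Sum: 7.414 + 3.04 + 2.601 + 2.871 + 8.952 = 24.878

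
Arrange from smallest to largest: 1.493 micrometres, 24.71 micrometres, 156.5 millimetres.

1.493 micrometres = 0.000001493 metres
24.71 micrometres = 0.00002471 metres
156.5 millimetres = 0.1565 metres

1.493 micrometres < 24.71 micrometres < 156.5 millimetres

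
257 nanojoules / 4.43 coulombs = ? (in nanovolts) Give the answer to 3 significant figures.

(257 × 10^-9) / (4.43) = 58.014 × 10^-9 V

58.0 nanovolts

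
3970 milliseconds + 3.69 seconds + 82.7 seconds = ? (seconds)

In seconds:
  3970 milliseconds = 3970 × 10^-3 seconds = 3.97
  3.69 seconds → 3.69
  82.7 seconds → 82.7
Sum: 3.97 + 3.69 + 82.7 = 90.36

90.36 seconds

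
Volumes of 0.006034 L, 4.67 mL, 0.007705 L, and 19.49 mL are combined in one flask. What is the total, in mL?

In mL:
  0.006034 L = 0.006034e3 mL = 6.034
  4.67 mL → 4.67
  0.007705 L = 0.007705e3 mL = 7.705
  19.49 mL → 19.49
Sum: 6.034 + 4.67 + 7.705 + 19.49 = 37.899

37.899 mL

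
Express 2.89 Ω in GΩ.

0.00000000289 GΩ

(no prefix) = 10^0, giga = 10^9; factor is 10^-9.
2.89 × 10^-9 = 0.00000000289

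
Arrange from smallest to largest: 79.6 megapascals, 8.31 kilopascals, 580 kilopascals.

79.6 megapascals = 79600000 pascals
8.31 kilopascals = 8310 pascals
580 kilopascals = 580000 pascals

8.31 kilopascals < 580 kilopascals < 79.6 megapascals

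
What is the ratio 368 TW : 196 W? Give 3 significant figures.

(368 × 10¹²) / (196) = 1.878 × 10¹²

1880000000000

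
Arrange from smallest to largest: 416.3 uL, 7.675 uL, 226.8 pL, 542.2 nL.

416.3 uL = 0.0004163 L
7.675 uL = 0.000007675 L
226.8 pL = 0.0000000002268 L
542.2 nL = 0.0000005422 L

226.8 pL < 542.2 nL < 7.675 uL < 416.3 uL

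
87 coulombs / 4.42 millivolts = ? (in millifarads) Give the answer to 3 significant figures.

19700000 millifarads

(87) / (4.42 × 10^-3) = 19.683 × 10^3 F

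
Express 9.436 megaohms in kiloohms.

9436 kiloohms

mega = 10⁶, kilo = 10³; factor is 10³.
9.436 × 10³ = 9436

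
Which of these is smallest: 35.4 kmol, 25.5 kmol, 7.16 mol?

35.4 kmol = 35400 mol
25.5 kmol = 25500 mol
7.16 mol = 7.16 mol

7.16 mol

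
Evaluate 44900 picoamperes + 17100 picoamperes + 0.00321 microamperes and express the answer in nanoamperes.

65.21 nanoamperes

In nanoamperes:
  44900 picoamperes = 44900e-3 nanoamperes = 44.9
  17100 picoamperes = 17100e-3 nanoamperes = 17.1
  0.00321 microamperes = 0.00321e3 nanoamperes = 3.21
Sum: 44.9 + 17.1 + 3.21 = 65.21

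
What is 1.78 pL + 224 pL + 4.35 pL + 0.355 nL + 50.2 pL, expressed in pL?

635.33 pL

In pL:
  1.78 pL → 1.78
  224 pL → 224
  4.35 pL → 4.35
  0.355 nL = 0.355 × 10^3 pL = 355
  50.2 pL → 50.2
Sum: 1.78 + 224 + 4.35 + 355 + 50.2 = 635.33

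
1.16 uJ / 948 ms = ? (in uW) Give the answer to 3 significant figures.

1.22 uW

(1.16e-6) / (948e-3) = 0.0012236e-3 W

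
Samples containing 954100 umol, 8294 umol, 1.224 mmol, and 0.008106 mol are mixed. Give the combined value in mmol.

In mmol:
  954100 umol = 954100 × 10^-3 mmol = 954.1
  8294 umol = 8294 × 10^-3 mmol = 8.294
  1.224 mmol → 1.224
  0.008106 mol = 0.008106 × 10^3 mmol = 8.106
Sum: 954.1 + 8.294 + 1.224 + 8.106 = 971.724

971.724 mmol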